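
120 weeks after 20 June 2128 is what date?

October 8, 2130

Adding 120 weeks = 840 days from June 20, 2128.
June has 30 days, so 30 − 20 = 10 days remain after June 20, 2128; 840 − 10 = 830 left.
July 2128 has 31 days: 830 − 31 = 799 left.
August 2128 has 31 days: 799 − 31 = 768 left.
September 2128 has 30 days: 768 − 30 = 738 left.
October 2128 has 31 days: 738 − 31 = 707 left.
November 2128 has 30 days: 707 − 30 = 677 left.
December 2128 has 31 days: 677 − 31 = 646 left.
January 2129 has 31 days: 646 − 31 = 615 left.
February 2129 has 28 days (2129 is not a leap year): 615 − 28 = 587 left.
March 2129 has 31 days: 587 − 31 = 556 left.
April 2129 has 30 days: 556 − 30 = 526 left.
May 2129 has 31 days: 526 − 31 = 495 left.
June 2129 has 30 days: 495 − 30 = 465 left.
July 2129 has 31 days: 465 − 31 = 434 left.
August 2129 has 31 days: 434 − 31 = 403 left.
September 2129 has 30 days: 403 − 30 = 373 left.
October 2129 has 31 days: 373 − 31 = 342 left.
November 2129 has 30 days: 342 − 30 = 312 left.
December 2129 has 31 days: 312 − 31 = 281 left.
January 2130 has 31 days: 281 − 31 = 250 left.
February 2130 has 28 days (2130 is not a leap year): 250 − 28 = 222 left.
March 2130 has 31 days: 222 − 31 = 191 left.
April 2130 has 30 days: 191 − 30 = 161 left.
May 2130 has 31 days: 161 − 31 = 130 left.
June 2130 has 30 days: 130 − 30 = 100 left.
July 2130 has 31 days: 100 − 31 = 69 left.
August 2130 has 31 days: 69 − 31 = 38 left.
September 2130 has 30 days: 38 − 30 = 8 left.
8 days into October 2130 → October 8, 2130.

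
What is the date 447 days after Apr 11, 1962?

Advancing 447 days from April 11, 1962.
April has 30 days, so 30 − 11 = 19 days remain after April 11, 1962; 447 − 19 = 428 left.
May 1962 has 31 days: 428 − 31 = 397 left.
June 1962 has 30 days: 397 − 30 = 367 left.
July 1962 has 31 days: 367 − 31 = 336 left.
August 1962 has 31 days: 336 − 31 = 305 left.
September 1962 has 30 days: 305 − 30 = 275 left.
October 1962 has 31 days: 275 − 31 = 244 left.
November 1962 has 30 days: 244 − 30 = 214 left.
December 1962 has 31 days: 214 − 31 = 183 left.
January 1963 has 31 days: 183 − 31 = 152 left.
February 1963 has 28 days (1963 is not a leap year): 152 − 28 = 124 left.
March 1963 has 31 days: 124 − 31 = 93 left.
April 1963 has 30 days: 93 − 30 = 63 left.
May 1963 has 31 days: 63 − 31 = 32 left.
June 1963 has 30 days: 32 − 30 = 2 left.
2 days into July 1963 → July 2, 1963.

July 2, 1963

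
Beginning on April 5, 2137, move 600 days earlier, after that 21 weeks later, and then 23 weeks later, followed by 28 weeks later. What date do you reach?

December 30, 2136

Counting back 600 days from April 5, 2137:
Going back 5 days from April 5, 2137 reaches the end of the previous month; 600 − 5 = 595 left.
March 2137 has 31 days: 595 − 31 = 564 left.
February 2137 has 28 days (2137 is not a leap year): 564 − 28 = 536 left.
January 2137 has 31 days: 536 − 31 = 505 left.
December 2136 has 31 days: 505 − 31 = 474 left.
November 2136 has 30 days: 474 − 30 = 444 left.
October 2136 has 31 days: 444 − 31 = 413 left.
September 2136 has 30 days: 413 − 30 = 383 left.
August 2136 has 31 days: 383 − 31 = 352 left.
July 2136 has 31 days: 352 − 31 = 321 left.
June 2136 has 30 days: 321 − 30 = 291 left.
May 2136 has 31 days: 291 − 31 = 260 left.
April 2136 has 30 days: 260 − 30 = 230 left.
March 2136 has 31 days: 230 − 31 = 199 left.
February 2136 has 29 days (2136 is a leap year): 199 − 29 = 170 left.
January 2136 has 31 days: 170 − 31 = 139 left.
December 2135 has 31 days: 139 − 31 = 108 left.
November 2135 has 30 days: 108 − 30 = 78 left.
October 2135 has 31 days: 78 − 31 = 47 left.
September 2135 has 30 days: 47 − 30 = 17 left.
August 2135 has 31 days; 31 − 17 = 14 → August 14, 2135.
Counting forward 21 weeks (= 147 days) from August 14, 2135:
August has 31 days, so 31 − 14 = 17 days remain after August 14, 2135; 147 − 17 = 130 left.
September 2135 has 30 days: 130 − 30 = 100 left.
October 2135 has 31 days: 100 − 31 = 69 left.
November 2135 has 30 days: 69 − 30 = 39 left.
December 2135 has 31 days: 39 − 31 = 8 left.
8 days into January 2136 → January 8, 2136.
Advancing 23 weeks (= 161 days) from January 8, 2136:
January has 31 days, so 31 − 8 = 23 days remain after January 8, 2136; 161 − 23 = 138 left.
February 2136 has 29 days (2136 is a leap year): 138 − 29 = 109 left.
March 2136 has 31 days: 109 − 31 = 78 left.
April 2136 has 30 days: 78 − 30 = 48 left.
May 2136 has 31 days: 48 − 31 = 17 left.
17 days into June 2136 → June 17, 2136.
Counting forward 28 weeks (= 196 days) from June 17, 2136:
June has 30 days, so 30 − 17 = 13 days remain after June 17, 2136; 196 − 13 = 183 left.
July 2136 has 31 days: 183 − 31 = 152 left.
August 2136 has 31 days: 152 − 31 = 121 left.
September 2136 has 30 days: 121 − 30 = 91 left.
October 2136 has 31 days: 91 − 31 = 60 left.
November 2136 has 30 days: 60 − 30 = 30 left.
30 days into December 2136 → December 30, 2136.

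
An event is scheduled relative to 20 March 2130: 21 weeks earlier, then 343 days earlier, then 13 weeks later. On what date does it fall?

February 14, 2129

Going back 21 weeks (= 147 days) from March 20, 2130:
Going back 20 days from March 20, 2130 reaches the end of the previous month; 147 − 20 = 127 left.
February 2130 has 28 days (2130 is not a leap year): 127 − 28 = 99 left.
January 2130 has 31 days: 99 − 31 = 68 left.
December 2129 has 31 days: 68 − 31 = 37 left.
November 2129 has 30 days: 37 − 30 = 7 left.
October 2129 has 31 days; 31 − 7 = 24 → October 24, 2129.
Going back 343 days from October 24, 2129:
Going back 24 days from October 24, 2129 reaches the end of the previous month; 343 − 24 = 319 left.
September 2129 has 30 days: 319 − 30 = 289 left.
August 2129 has 31 days: 289 − 31 = 258 left.
July 2129 has 31 days: 258 − 31 = 227 left.
June 2129 has 30 days: 227 − 30 = 197 left.
May 2129 has 31 days: 197 − 31 = 166 left.
April 2129 has 30 days: 166 − 30 = 136 left.
March 2129 has 31 days: 136 − 31 = 105 left.
February 2129 has 28 days (2129 is not a leap year): 105 − 28 = 77 left.
January 2129 has 31 days: 77 − 31 = 46 left.
December 2128 has 31 days: 46 − 31 = 15 left.
November 2128 has 30 days; 30 − 15 = 15 → November 15, 2128.
Advancing 13 weeks (= 91 days) from November 15, 2128:
November has 30 days, so 30 − 15 = 15 days remain after November 15, 2128; 91 − 15 = 76 left.
December 2128 has 31 days: 76 − 31 = 45 left.
January 2129 has 31 days: 45 − 31 = 14 left.
14 days into February 2129 → February 14, 2129.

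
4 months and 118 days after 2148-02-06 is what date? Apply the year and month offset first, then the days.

October 2, 2148

Advancing 4 months and 118 days from February 6, 2148: first the month/year part, then the days.
month 2 + 4 = 6 → June 2148.
Day 6 is valid in June, giving June 6, 2148.
Now add 118 days from June 6, 2148.
June has 30 days, so 30 − 6 = 24 days remain after June 6, 2148; 118 − 24 = 94 left.
July 2148 has 31 days: 94 − 31 = 63 left.
August 2148 has 31 days: 63 − 31 = 32 left.
September 2148 has 30 days: 32 − 30 = 2 left.
2 days into October 2148 → October 2, 2148.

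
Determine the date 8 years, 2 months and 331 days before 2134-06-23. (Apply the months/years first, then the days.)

Counting back 8 years, 2 months and 331 days from June 23, 2134: first the month/year part, then the days.
-8 years → 2126; month 6 − 2 = 4 → April 2126.
Day 23 is valid in April, giving April 23, 2126.
Now subtract 331 days from April 23, 2126.
Going back 23 days from April 23, 2126 reaches the end of the previous month; 331 − 23 = 308 left.
March 2126 has 31 days: 308 − 31 = 277 left.
February 2126 has 28 days (2126 is not a leap year): 277 − 28 = 249 left.
January 2126 has 31 days: 249 − 31 = 218 left.
December 2125 has 31 days: 218 − 31 = 187 left.
November 2125 has 30 days: 187 − 30 = 157 left.
October 2125 has 31 days: 157 − 31 = 126 left.
September 2125 has 30 days: 126 − 30 = 96 left.
August 2125 has 31 days: 96 − 31 = 65 left.
July 2125 has 31 days: 65 − 31 = 34 left.
June 2125 has 30 days: 34 − 30 = 4 left.
May 2125 has 31 days; 31 − 4 = 27 → May 27, 2125.

May 27, 2125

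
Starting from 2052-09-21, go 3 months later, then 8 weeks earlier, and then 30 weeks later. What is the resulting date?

May 24, 2053

Adding 3 months from September 21, 2052:
month 9 + 3 = 12 → December 2052.
Day 21 is valid in December, giving December 21, 2052.
Counting back 8 weeks (= 56 days) from December 21, 2052:
Going back 21 days from December 21, 2052 reaches the end of the previous month; 56 − 21 = 35 left.
November 2052 has 30 days: 35 − 30 = 5 left.
October 2052 has 31 days; 31 − 5 = 26 → October 26, 2052.
Adding 30 weeks (= 210 days) from October 26, 2052:
October has 31 days, so 31 − 26 = 5 days remain after October 26, 2052; 210 − 5 = 205 left.
November 2052 has 30 days: 205 − 30 = 175 left.
December 2052 has 31 days: 175 − 31 = 144 left.
January 2053 has 31 days: 144 − 31 = 113 left.
February 2053 has 28 days (2053 is not a leap year): 113 − 28 = 85 left.
March 2053 has 31 days: 85 − 31 = 54 left.
April 2053 has 30 days: 54 − 30 = 24 left.
24 days into May 2053 → May 24, 2053.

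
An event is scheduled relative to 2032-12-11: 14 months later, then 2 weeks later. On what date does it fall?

February 25, 2034

Advancing 14 months from December 11, 2032:
month 12 + 14 = 26, which is month 2 of year 2034 → February 2034.
Day 11 is valid in February, giving February 11, 2034.
Counting forward 2 weeks (= 14 days) from February 11, 2034:
February has 28 days; 11 + 14 = 25, still in February.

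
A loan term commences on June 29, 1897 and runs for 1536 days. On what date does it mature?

September 13, 1901

Counting forward 1536 days from June 29, 1897.
June has 30 days, so 30 − 29 = 1 day remains after June 29, 1897; 1536 − 1 = 1535 left.
July 1897 has 31 days: 1535 − 31 = 1504 left.
August 1897 has 31 days: 1504 − 31 = 1473 left.
September 1897 has 30 days: 1473 − 30 = 1443 left.
October 1897 has 31 days: 1443 − 31 = 1412 left.
November 1897 has 30 days: 1412 − 30 = 1382 left.
December 1897 has 31 days: 1382 − 31 = 1351 left.
January 1898 has 31 days: 1351 − 31 = 1320 left.
February 1898 has 28 days (1898 is not a leap year): 1320 − 28 = 1292 left.
March 1898 has 31 days: 1292 − 31 = 1261 left.
April 1898 has 30 days: 1261 − 30 = 1231 left.
May 1898 has 31 days: 1231 − 31 = 1200 left.
June 1898 has 30 days: 1200 − 30 = 1170 left.
July 1898 has 31 days: 1170 − 31 = 1139 left.
August 1898 has 31 days: 1139 − 31 = 1108 left.
September 1898 has 30 days: 1108 − 30 = 1078 left.
October 1898 has 31 days: 1078 − 31 = 1047 left.
November 1898 has 30 days: 1047 − 30 = 1017 left.
December 1898 has 31 days: 1017 − 31 = 986 left.
January 1899 has 31 days: 986 − 31 = 955 left.
February 1899 has 28 days (1899 is not a leap year): 955 − 28 = 927 left.
March 1899 has 31 days: 927 − 31 = 896 left.
April 1899 has 30 days: 896 − 30 = 866 left.
May 1899 has 31 days: 866 − 31 = 835 left.
June 1899 has 30 days: 835 − 30 = 805 left.
July 1899 has 31 days: 805 − 31 = 774 left.
August 1899 has 31 days: 774 − 31 = 743 left.
September 1899 has 30 days: 743 − 30 = 713 left.
October 1899 has 31 days: 713 − 31 = 682 left.
November 1899 has 30 days: 682 − 30 = 652 left.
December 1899 has 31 days: 652 − 31 = 621 left.
January 1900 has 31 days: 621 − 31 = 590 left.
February 1900 has 28 days (1900 is not a leap year (divisible by 100 but not 400)): 590 − 28 = 562 left.
March 1900 has 31 days: 562 − 31 = 531 left.
April 1900 has 30 days: 531 − 30 = 501 left.
May 1900 has 31 days: 501 − 31 = 470 left.
June 1900 has 30 days: 470 − 30 = 440 left.
July 1900 has 31 days: 440 − 31 = 409 left.
August 1900 has 31 days: 409 − 31 = 378 left.
September 1900 has 30 days: 378 − 30 = 348 left.
October 1900 has 31 days: 348 − 31 = 317 left.
November 1900 has 30 days: 317 − 30 = 287 left.
December 1900 has 31 days: 287 − 31 = 256 left.
January 1901 has 31 days: 256 − 31 = 225 left.
February 1901 has 28 days (1901 is not a leap year): 225 − 28 = 197 left.
March 1901 has 31 days: 197 − 31 = 166 left.
April 1901 has 30 days: 166 − 30 = 136 left.
May 1901 has 31 days: 136 − 31 = 105 left.
June 1901 has 30 days: 105 − 30 = 75 left.
July 1901 has 31 days: 75 − 31 = 44 left.
August 1901 has 31 days: 44 − 31 = 13 left.
13 days into September 1901 → September 13, 1901.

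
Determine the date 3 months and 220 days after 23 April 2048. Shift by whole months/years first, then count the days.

Advancing 3 months and 220 days from April 23, 2048: first the month/year part, then the days.
month 4 + 3 = 7 → July 2048.
Day 23 is valid in July, giving July 23, 2048.
Now add 220 days from July 23, 2048.
July has 31 days, so 31 − 23 = 8 days remain after July 23, 2048; 220 − 8 = 212 left.
August 2048 has 31 days: 212 − 31 = 181 left.
September 2048 has 30 days: 181 − 30 = 151 left.
October 2048 has 31 days: 151 − 31 = 120 left.
November 2048 has 30 days: 120 − 30 = 90 left.
December 2048 has 31 days: 90 − 31 = 59 left.
January 2049 has 31 days: 59 − 31 = 28 left.
28 days into February 2049 → February 28, 2049.

February 28, 2049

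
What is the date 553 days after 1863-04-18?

October 22, 1864

Adding 553 days from April 18, 1863.
April has 30 days, so 30 − 18 = 12 days remain after April 18, 1863; 553 − 12 = 541 left.
May 1863 has 31 days: 541 − 31 = 510 left.
June 1863 has 30 days: 510 − 30 = 480 left.
July 1863 has 31 days: 480 − 31 = 449 left.
August 1863 has 31 days: 449 − 31 = 418 left.
September 1863 has 30 days: 418 − 30 = 388 left.
October 1863 has 31 days: 388 − 31 = 357 left.
November 1863 has 30 days: 357 − 30 = 327 left.
December 1863 has 31 days: 327 − 31 = 296 left.
January 1864 has 31 days: 296 − 31 = 265 left.
February 1864 has 29 days (1864 is a leap year): 265 − 29 = 236 left.
March 1864 has 31 days: 236 − 31 = 205 left.
April 1864 has 30 days: 205 − 30 = 175 left.
May 1864 has 31 days: 175 − 31 = 144 left.
June 1864 has 30 days: 144 − 30 = 114 left.
July 1864 has 31 days: 114 − 31 = 83 left.
August 1864 has 31 days: 83 − 31 = 52 left.
September 1864 has 30 days: 52 − 30 = 22 left.
22 days into October 1864 → October 22, 1864.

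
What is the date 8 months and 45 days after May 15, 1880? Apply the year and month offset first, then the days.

March 1, 1881

Adding 8 months and 45 days from May 15, 1880: first the month/year part, then the days.
month 5 + 8 = 13, which is month 1 of year 1881 → January 1881.
Day 15 is valid in January, giving January 15, 1881.
Now add 45 days from January 15, 1881.
January has 31 days, so 31 − 15 = 16 days remain after January 15, 1881; 45 − 16 = 29 left.
February 1881 has 28 days (1881 is not a leap year): 29 − 28 = 1 left.
1 day into March 1881 → March 1, 1881.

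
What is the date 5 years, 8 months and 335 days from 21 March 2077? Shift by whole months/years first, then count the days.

October 22, 2083

Counting forward 5 years, 8 months and 335 days from March 21, 2077: first the month/year part, then the days.
+5 years → 2082; month 3 + 8 = 11 → November 2082.
Day 21 is valid in November, giving November 21, 2082.
Now add 335 days from November 21, 2082.
November has 30 days, so 30 − 21 = 9 days remain after November 21, 2082; 335 − 9 = 326 left.
December 2082 has 31 days: 326 − 31 = 295 left.
January 2083 has 31 days: 295 − 31 = 264 left.
February 2083 has 28 days (2083 is not a leap year): 264 − 28 = 236 left.
March 2083 has 31 days: 236 − 31 = 205 left.
April 2083 has 30 days: 205 − 30 = 175 left.
May 2083 has 31 days: 175 − 31 = 144 left.
June 2083 has 30 days: 144 − 30 = 114 left.
July 2083 has 31 days: 114 − 31 = 83 left.
August 2083 has 31 days: 83 − 31 = 52 left.
September 2083 has 30 days: 52 − 30 = 22 left.
22 days into October 2083 → October 22, 2083.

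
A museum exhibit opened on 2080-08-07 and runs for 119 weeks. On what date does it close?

Counting forward 119 weeks = 833 days from August 7, 2080.
August has 31 days, so 31 − 7 = 24 days remain after August 7, 2080; 833 − 24 = 809 left.
September 2080 has 30 days: 809 − 30 = 779 left.
October 2080 has 31 days: 779 − 31 = 748 left.
November 2080 has 30 days: 748 − 30 = 718 left.
December 2080 has 31 days: 718 − 31 = 687 left.
January 2081 has 31 days: 687 − 31 = 656 left.
February 2081 has 28 days (2081 is not a leap year): 656 − 28 = 628 left.
March 2081 has 31 days: 628 − 31 = 597 left.
April 2081 has 30 days: 597 − 30 = 567 left.
May 2081 has 31 days: 567 − 31 = 536 left.
June 2081 has 30 days: 536 − 30 = 506 left.
July 2081 has 31 days: 506 − 31 = 475 left.
August 2081 has 31 days: 475 − 31 = 444 left.
September 2081 has 30 days: 444 − 30 = 414 left.
October 2081 has 31 days: 414 − 31 = 383 left.
November 2081 has 30 days: 383 − 30 = 353 left.
December 2081 has 31 days: 353 − 31 = 322 left.
January 2082 has 31 days: 322 − 31 = 291 left.
February 2082 has 28 days (2082 is not a leap year): 291 − 28 = 263 left.
March 2082 has 31 days: 263 − 31 = 232 left.
April 2082 has 30 days: 232 − 30 = 202 left.
May 2082 has 31 days: 202 − 31 = 171 left.
June 2082 has 30 days: 171 − 30 = 141 left.
July 2082 has 31 days: 141 − 31 = 110 left.
August 2082 has 31 days: 110 − 31 = 79 left.
September 2082 has 30 days: 79 − 30 = 49 left.
October 2082 has 31 days: 49 − 31 = 18 left.
18 days into November 2082 → November 18, 2082.

November 18, 2082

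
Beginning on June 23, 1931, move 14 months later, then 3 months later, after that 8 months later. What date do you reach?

Counting forward 14 months from June 23, 1931:
month 6 + 14 = 20, which is month 8 of year 1932 → August 1932.
Day 23 is valid in August, giving August 23, 1932.
Adding 3 months from August 23, 1932:
month 8 + 3 = 11 → November 1932.
Day 23 is valid in November, giving November 23, 1932.
Adding 8 months from November 23, 1932:
month 11 + 8 = 19, which is month 7 of year 1933 → July 1933.
Day 23 is valid in July, giving July 23, 1933.

July 23, 1933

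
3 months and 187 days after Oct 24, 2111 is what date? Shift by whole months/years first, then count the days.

Advancing 3 months and 187 days from October 24, 2111: first the month/year part, then the days.
month 10 + 3 = 13, which is month 1 of year 2112 → January 2112.
Day 24 is valid in January, giving January 24, 2112.
Now add 187 days from January 24, 2112.
January has 31 days, so 31 − 24 = 7 days remain after January 24, 2112; 187 − 7 = 180 left.
February 2112 has 29 days (2112 is a leap year): 180 − 29 = 151 left.
March 2112 has 31 days: 151 − 31 = 120 left.
April 2112 has 30 days: 120 − 30 = 90 left.
May 2112 has 31 days: 90 − 31 = 59 left.
June 2112 has 30 days: 59 − 30 = 29 left.
29 days into July 2112 → July 29, 2112.

July 29, 2112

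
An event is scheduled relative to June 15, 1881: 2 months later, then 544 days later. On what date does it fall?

Counting forward 2 months from June 15, 1881:
month 6 + 2 = 8 → August 1881.
Day 15 is valid in August, giving August 15, 1881.
Advancing 544 days from August 15, 1881:
August has 31 days, so 31 − 15 = 16 days remain after August 15, 1881; 544 − 16 = 528 left.
September 1881 has 30 days: 528 − 30 = 498 left.
October 1881 has 31 days: 498 − 31 = 467 left.
November 1881 has 30 days: 467 − 30 = 437 left.
December 1881 has 31 days: 437 − 31 = 406 left.
January 1882 has 31 days: 406 − 31 = 375 left.
February 1882 has 28 days (1882 is not a leap year): 375 − 28 = 347 left.
March 1882 has 31 days: 347 − 31 = 316 left.
April 1882 has 30 days: 316 − 30 = 286 left.
May 1882 has 31 days: 286 − 31 = 255 left.
June 1882 has 30 days: 255 − 30 = 225 left.
July 1882 has 31 days: 225 − 31 = 194 left.
August 1882 has 31 days: 194 − 31 = 163 left.
September 1882 has 30 days: 163 − 30 = 133 left.
October 1882 has 31 days: 133 − 31 = 102 left.
November 1882 has 30 days: 102 − 30 = 72 left.
December 1882 has 31 days: 72 − 31 = 41 left.
January 1883 has 31 days: 41 − 31 = 10 left.
10 days into February 1883 → February 10, 1883.

February 10, 1883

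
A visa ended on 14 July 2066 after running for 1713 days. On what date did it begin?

November 4, 2061

Subtracting 1713 days from July 14, 2066.
Going back 14 days from July 14, 2066 reaches the end of the previous month; 1713 − 14 = 1699 left.
June 2066 has 30 days: 1699 − 30 = 1669 left.
May 2066 has 31 days: 1669 − 31 = 1638 left.
April 2066 has 30 days: 1638 − 30 = 1608 left.
March 2066 has 31 days: 1608 − 31 = 1577 left.
February 2066 has 28 days (2066 is not a leap year): 1577 − 28 = 1549 left.
January 2066 has 31 days: 1549 − 31 = 1518 left.
December 2065 has 31 days: 1518 − 31 = 1487 left.
November 2065 has 30 days: 1487 − 30 = 1457 left.
October 2065 has 31 days: 1457 − 31 = 1426 left.
September 2065 has 30 days: 1426 − 30 = 1396 left.
August 2065 has 31 days: 1396 − 31 = 1365 left.
July 2065 has 31 days: 1365 − 31 = 1334 left.
June 2065 has 30 days: 1334 − 30 = 1304 left.
May 2065 has 31 days: 1304 − 31 = 1273 left.
April 2065 has 30 days: 1273 − 30 = 1243 left.
March 2065 has 31 days: 1243 − 31 = 1212 left.
February 2065 has 28 days (2065 is not a leap year): 1212 − 28 = 1184 left.
January 2065 has 31 days: 1184 − 31 = 1153 left.
December 2064 has 31 days: 1153 − 31 = 1122 left.
November 2064 has 30 days: 1122 − 30 = 1092 left.
October 2064 has 31 days: 1092 − 31 = 1061 left.
September 2064 has 30 days: 1061 − 30 = 1031 left.
August 2064 has 31 days: 1031 − 31 = 1000 left.
July 2064 has 31 days: 1000 − 31 = 969 left.
June 2064 has 30 days: 969 − 30 = 939 left.
May 2064 has 31 days: 939 − 31 = 908 left.
April 2064 has 30 days: 908 − 30 = 878 left.
March 2064 has 31 days: 878 − 31 = 847 left.
February 2064 has 29 days (2064 is a leap year): 847 − 29 = 818 left.
January 2064 has 31 days: 818 − 31 = 787 left.
December 2063 has 31 days: 787 − 31 = 756 left.
November 2063 has 30 days: 756 − 30 = 726 left.
October 2063 has 31 days: 726 − 31 = 695 left.
September 2063 has 30 days: 695 − 30 = 665 left.
August 2063 has 31 days: 665 − 31 = 634 left.
July 2063 has 31 days: 634 − 31 = 603 left.
June 2063 has 30 days: 603 − 30 = 573 left.
May 2063 has 31 days: 573 − 31 = 542 left.
April 2063 has 30 days: 542 − 30 = 512 left.
March 2063 has 31 days: 512 − 31 = 481 left.
February 2063 has 28 days (2063 is not a leap year): 481 − 28 = 453 left.
January 2063 has 31 days: 453 − 31 = 422 left.
December 2062 has 31 days: 422 − 31 = 391 left.
November 2062 has 30 days: 391 − 30 = 361 left.
October 2062 has 31 days: 361 − 31 = 330 left.
September 2062 has 30 days: 330 − 30 = 300 left.
August 2062 has 31 days: 300 − 31 = 269 left.
July 2062 has 31 days: 269 − 31 = 238 left.
June 2062 has 30 days: 238 − 30 = 208 left.
May 2062 has 31 days: 208 − 31 = 177 left.
April 2062 has 30 days: 177 − 30 = 147 left.
March 2062 has 31 days: 147 − 31 = 116 left.
February 2062 has 28 days (2062 is not a leap year): 116 − 28 = 88 left.
January 2062 has 31 days: 88 − 31 = 57 left.
December 2061 has 31 days: 57 − 31 = 26 left.
November 2061 has 30 days; 30 − 26 = 4 → November 4, 2061.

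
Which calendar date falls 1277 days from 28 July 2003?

Counting forward 1277 days from July 28, 2003.
July has 31 days, so 31 − 28 = 3 days remain after July 28, 2003; 1277 − 3 = 1274 left.
August 2003 has 31 days: 1274 − 31 = 1243 left.
September 2003 has 30 days: 1243 − 30 = 1213 left.
October 2003 has 31 days: 1213 − 31 = 1182 left.
November 2003 has 30 days: 1182 − 30 = 1152 left.
December 2003 has 31 days: 1152 − 31 = 1121 left.
January 2004 has 31 days: 1121 − 31 = 1090 left.
February 2004 has 29 days (2004 is a leap year): 1090 − 29 = 1061 left.
March 2004 has 31 days: 1061 − 31 = 1030 left.
April 2004 has 30 days: 1030 − 30 = 1000 left.
May 2004 has 31 days: 1000 − 31 = 969 left.
June 2004 has 30 days: 969 − 30 = 939 left.
July 2004 has 31 days: 939 − 31 = 908 left.
August 2004 has 31 days: 908 − 31 = 877 left.
September 2004 has 30 days: 877 − 30 = 847 left.
October 2004 has 31 days: 847 − 31 = 816 left.
November 2004 has 30 days: 816 − 30 = 786 left.
December 2004 has 31 days: 786 − 31 = 755 left.
January 2005 has 31 days: 755 − 31 = 724 left.
February 2005 has 28 days (2005 is not a leap year): 724 − 28 = 696 left.
March 2005 has 31 days: 696 − 31 = 665 left.
April 2005 has 30 days: 665 − 30 = 635 left.
May 2005 has 31 days: 635 − 31 = 604 left.
June 2005 has 30 days: 604 − 30 = 574 left.
July 2005 has 31 days: 574 − 31 = 543 left.
August 2005 has 31 days: 543 − 31 = 512 left.
September 2005 has 30 days: 512 − 30 = 482 left.
October 2005 has 31 days: 482 − 31 = 451 left.
November 2005 has 30 days: 451 − 30 = 421 left.
December 2005 has 31 days: 421 − 31 = 390 left.
January 2006 has 31 days: 390 − 31 = 359 left.
February 2006 has 28 days (2006 is not a leap year): 359 − 28 = 331 left.
March 2006 has 31 days: 331 − 31 = 300 left.
April 2006 has 30 days: 300 − 30 = 270 left.
May 2006 has 31 days: 270 − 31 = 239 left.
June 2006 has 30 days: 239 − 30 = 209 left.
July 2006 has 31 days: 209 − 31 = 178 left.
August 2006 has 31 days: 178 − 31 = 147 left.
September 2006 has 30 days: 147 − 30 = 117 left.
October 2006 has 31 days: 117 − 31 = 86 left.
November 2006 has 30 days: 86 − 30 = 56 left.
December 2006 has 31 days: 56 − 31 = 25 left.
25 days into January 2007 → January 25, 2007.

January 25, 2007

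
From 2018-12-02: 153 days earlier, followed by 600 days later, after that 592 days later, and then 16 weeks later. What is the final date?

Subtracting 153 days from December 2, 2018:
Going back 2 days from December 2, 2018 reaches the end of the previous month; 153 − 2 = 151 left.
November 2018 has 30 days: 151 − 30 = 121 left.
October 2018 has 31 days: 121 − 31 = 90 left.
September 2018 has 30 days: 90 − 30 = 60 left.
August 2018 has 31 days: 60 − 31 = 29 left.
July 2018 has 31 days; 31 − 29 = 2 → July 2, 2018.
Advancing 600 days from July 2, 2018:
July has 31 days, so 31 − 2 = 29 days remain after July 2, 2018; 600 − 29 = 571 left.
August 2018 has 31 days: 571 − 31 = 540 left.
September 2018 has 30 days: 540 − 30 = 510 left.
October 2018 has 31 days: 510 − 31 = 479 left.
November 2018 has 30 days: 479 − 30 = 449 left.
December 2018 has 31 days: 449 − 31 = 418 left.
January 2019 has 31 days: 418 − 31 = 387 left.
February 2019 has 28 days (2019 is not a leap year): 387 − 28 = 359 left.
March 2019 has 31 days: 359 − 31 = 328 left.
April 2019 has 30 days: 328 − 30 = 298 left.
May 2019 has 31 days: 298 − 31 = 267 left.
June 2019 has 30 days: 267 − 30 = 237 left.
July 2019 has 31 days: 237 − 31 = 206 left.
August 2019 has 31 days: 206 − 31 = 175 left.
September 2019 has 30 days: 175 − 30 = 145 left.
October 2019 has 31 days: 145 − 31 = 114 left.
November 2019 has 30 days: 114 − 30 = 84 left.
December 2019 has 31 days: 84 − 31 = 53 left.
January 2020 has 31 days: 53 − 31 = 22 left.
22 days into February 2020 → February 22, 2020.
Counting forward 592 days from February 22, 2020:
February has 29 days, so 29 − 22 = 7 days remain after February 22, 2020; 592 − 7 = 585 left.
March 2020 has 31 days: 585 − 31 = 554 left.
April 2020 has 30 days: 554 − 30 = 524 left.
May 2020 has 31 days: 524 − 31 = 493 left.
June 2020 has 30 days: 493 − 30 = 463 left.
July 2020 has 31 days: 463 − 31 = 432 left.
August 2020 has 31 days: 432 − 31 = 401 left.
September 2020 has 30 days: 401 − 30 = 371 left.
October 2020 has 31 days: 371 − 31 = 340 left.
November 2020 has 30 days: 340 − 30 = 310 left.
December 2020 has 31 days: 310 − 31 = 279 left.
January 2021 has 31 days: 279 − 31 = 248 left.
February 2021 has 28 days (2021 is not a leap year): 248 − 28 = 220 left.
March 2021 has 31 days: 220 − 31 = 189 left.
April 2021 has 30 days: 189 − 30 = 159 left.
May 2021 has 31 days: 159 − 31 = 128 left.
June 2021 has 30 days: 128 − 30 = 98 left.
July 2021 has 31 days: 98 − 31 = 67 left.
August 2021 has 31 days: 67 − 31 = 36 left.
September 2021 has 30 days: 36 − 30 = 6 left.
6 days into October 2021 → October 6, 2021.
Advancing 16 weeks (= 112 days) from October 6, 2021:
October has 31 days, so 31 − 6 = 25 days remain after October 6, 2021; 112 − 25 = 87 left.
November 2021 has 30 days: 87 − 30 = 57 left.
December 2021 has 31 days: 57 − 31 = 26 left.
26 days into January 2022 → January 26, 2022.

January 26, 2022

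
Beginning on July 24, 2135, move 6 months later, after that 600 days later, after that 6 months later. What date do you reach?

Adding 6 months from July 24, 2135:
month 7 + 6 = 13, which is month 1 of year 2136 → January 2136.
Day 24 is valid in January, giving January 24, 2136.
Advancing 600 days from January 24, 2136:
January has 31 days, so 31 − 24 = 7 days remain after January 24, 2136; 600 − 7 = 593 left.
February 2136 has 29 days (2136 is a leap year): 593 − 29 = 564 left.
March 2136 has 31 days: 564 − 31 = 533 left.
April 2136 has 30 days: 533 − 30 = 503 left.
May 2136 has 31 days: 503 − 31 = 472 left.
June 2136 has 30 days: 472 − 30 = 442 left.
July 2136 has 31 days: 442 − 31 = 411 left.
August 2136 has 31 days: 411 − 31 = 380 left.
September 2136 has 30 days: 380 − 30 = 350 left.
October 2136 has 31 days: 350 − 31 = 319 left.
November 2136 has 30 days: 319 − 30 = 289 left.
December 2136 has 31 days: 289 − 31 = 258 left.
January 2137 has 31 days: 258 − 31 = 227 left.
February 2137 has 28 days (2137 is not a leap year): 227 − 28 = 199 left.
March 2137 has 31 days: 199 − 31 = 168 left.
April 2137 has 30 days: 168 − 30 = 138 left.
May 2137 has 31 days: 138 − 31 = 107 left.
June 2137 has 30 days: 107 − 30 = 77 left.
July 2137 has 31 days: 77 − 31 = 46 left.
August 2137 has 31 days: 46 − 31 = 15 left.
15 days into September 2137 → September 15, 2137.
Counting forward 6 months from September 15, 2137:
month 9 + 6 = 15, which is month 3 of year 2138 → March 2138.
Day 15 is valid in March, giving March 15, 2138.

March 15, 2138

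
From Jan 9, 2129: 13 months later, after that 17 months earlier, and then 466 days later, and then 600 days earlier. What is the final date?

Adding 13 months from January 9, 2129:
month 1 + 13 = 14, which is month 2 of year 2130 → February 2130.
Day 9 is valid in February, giving February 9, 2130.
Counting back 17 months from February 9, 2130:
month 2 − 17 = -15, which is month 9 of year 2128 → September 2128.
Day 9 is valid in September, giving September 9, 2128.
Advancing 466 days from September 9, 2128:
September has 30 days, so 30 − 9 = 21 days remain after September 9, 2128; 466 − 21 = 445 left.
October 2128 has 31 days: 445 − 31 = 414 left.
November 2128 has 30 days: 414 − 30 = 384 left.
December 2128 has 31 days: 384 − 31 = 353 left.
January 2129 has 31 days: 353 − 31 = 322 left.
February 2129 has 28 days (2129 is not a leap year): 322 − 28 = 294 left.
March 2129 has 31 days: 294 − 31 = 263 left.
April 2129 has 30 days: 263 − 30 = 233 left.
May 2129 has 31 days: 233 − 31 = 202 left.
June 2129 has 30 days: 202 − 30 = 172 left.
July 2129 has 31 days: 172 − 31 = 141 left.
August 2129 has 31 days: 141 − 31 = 110 left.
September 2129 has 30 days: 110 − 30 = 80 left.
October 2129 has 31 days: 80 − 31 = 49 left.
November 2129 has 30 days: 49 − 30 = 19 left.
19 days into December 2129 → December 19, 2129.
Going back 600 days from December 19, 2129:
Going back 19 days from December 19, 2129 reaches the end of the previous month; 600 − 19 = 581 left.
November 2129 has 30 days: 581 − 30 = 551 left.
October 2129 has 31 days: 551 − 31 = 520 left.
September 2129 has 30 days: 520 − 30 = 490 left.
August 2129 has 31 days: 490 − 31 = 459 left.
July 2129 has 31 days: 459 − 31 = 428 left.
June 2129 has 30 days: 428 − 30 = 398 left.
May 2129 has 31 days: 398 − 31 = 367 left.
April 2129 has 30 days: 367 − 30 = 337 left.
March 2129 has 31 days: 337 − 31 = 306 left.
February 2129 has 28 days (2129 is not a leap year): 306 − 28 = 278 left.
January 2129 has 31 days: 278 − 31 = 247 left.
December 2128 has 31 days: 247 − 31 = 216 left.
November 2128 has 30 days: 216 − 30 = 186 left.
October 2128 has 31 days: 186 − 31 = 155 left.
September 2128 has 30 days: 155 − 30 = 125 left.
August 2128 has 31 days: 125 − 31 = 94 left.
July 2128 has 31 days: 94 − 31 = 63 left.
June 2128 has 30 days: 63 − 30 = 33 left.
May 2128 has 31 days: 33 − 31 = 2 left.
April 2128 has 30 days; 30 − 2 = 28 → April 28, 2128.

April 28, 2128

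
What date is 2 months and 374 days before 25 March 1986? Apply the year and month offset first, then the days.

January 16, 1985

Counting back 2 months and 374 days from March 25, 1986: first the month/year part, then the days.
month 3 − 2 = 1 → January 1986.
Day 25 is valid in January, giving January 25, 1986.
Now subtract 374 days from January 25, 1986.
Going back 25 days from January 25, 1986 reaches the end of the previous month; 374 − 25 = 349 left.
December 1985 has 31 days: 349 − 31 = 318 left.
November 1985 has 30 days: 318 − 30 = 288 left.
October 1985 has 31 days: 288 − 31 = 257 left.
September 1985 has 30 days: 257 − 30 = 227 left.
August 1985 has 31 days: 227 − 31 = 196 left.
July 1985 has 31 days: 196 − 31 = 165 left.
June 1985 has 30 days: 165 − 30 = 135 left.
May 1985 has 31 days: 135 − 31 = 104 left.
April 1985 has 30 days: 104 − 30 = 74 left.
March 1985 has 31 days: 74 − 31 = 43 left.
February 1985 has 28 days (1985 is not a leap year): 43 − 28 = 15 left.
January 1985 has 31 days; 31 − 15 = 16 → January 16, 1985.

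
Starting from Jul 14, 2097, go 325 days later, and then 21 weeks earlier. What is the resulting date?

Adding 325 days from July 14, 2097:
July has 31 days, so 31 − 14 = 17 days remain after July 14, 2097; 325 − 17 = 308 left.
August 2097 has 31 days: 308 − 31 = 277 left.
September 2097 has 30 days: 277 − 30 = 247 left.
October 2097 has 31 days: 247 − 31 = 216 left.
November 2097 has 30 days: 216 − 30 = 186 left.
December 2097 has 31 days: 186 − 31 = 155 left.
January 2098 has 31 days: 155 − 31 = 124 left.
February 2098 has 28 days (2098 is not a leap year): 124 − 28 = 96 left.
March 2098 has 31 days: 96 − 31 = 65 left.
April 2098 has 30 days: 65 − 30 = 35 left.
May 2098 has 31 days: 35 − 31 = 4 left.
4 days into June 2098 → June 4, 2098.
Subtracting 21 weeks (= 147 days) from June 4, 2098:
Going back 4 days from June 4, 2098 reaches the end of the previous month; 147 − 4 = 143 left.
May 2098 has 31 days: 143 − 31 = 112 left.
April 2098 has 30 days: 112 − 30 = 82 left.
March 2098 has 31 days: 82 − 31 = 51 left.
February 2098 has 28 days (2098 is not a leap year): 51 − 28 = 23 left.
January 2098 has 31 days; 31 − 23 = 8 → January 8, 2098.

January 8, 2098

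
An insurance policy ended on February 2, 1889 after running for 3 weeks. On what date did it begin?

January 12, 1889

Going back 3 weeks = 21 days from February 2, 1889.
Going back 2 days from February 2, 1889 reaches the end of the previous month; 21 − 2 = 19 left.
January 1889 has 31 days; 31 − 19 = 12 → January 12, 1889.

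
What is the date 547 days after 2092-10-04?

April 4, 2094

Advancing 547 days from October 4, 2092.
October has 31 days, so 31 − 4 = 27 days remain after October 4, 2092; 547 − 27 = 520 left.
November 2092 has 30 days: 520 − 30 = 490 left.
December 2092 has 31 days: 490 − 31 = 459 left.
January 2093 has 31 days: 459 − 31 = 428 left.
February 2093 has 28 days (2093 is not a leap year): 428 − 28 = 400 left.
March 2093 has 31 days: 400 − 31 = 369 left.
April 2093 has 30 days: 369 − 30 = 339 left.
May 2093 has 31 days: 339 − 31 = 308 left.
June 2093 has 30 days: 308 − 30 = 278 left.
July 2093 has 31 days: 278 − 31 = 247 left.
August 2093 has 31 days: 247 − 31 = 216 left.
September 2093 has 30 days: 216 − 30 = 186 left.
October 2093 has 31 days: 186 − 31 = 155 left.
November 2093 has 30 days: 155 − 30 = 125 left.
December 2093 has 31 days: 125 − 31 = 94 left.
January 2094 has 31 days: 94 − 31 = 63 left.
February 2094 has 28 days (2094 is not a leap year): 63 − 28 = 35 left.
March 2094 has 31 days: 35 − 31 = 4 left.
4 days into April 2094 → April 4, 2094.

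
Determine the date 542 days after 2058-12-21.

Adding 542 days from December 21, 2058.
December has 31 days, so 31 − 21 = 10 days remain after December 21, 2058; 542 − 10 = 532 left.
January 2059 has 31 days: 532 − 31 = 501 left.
February 2059 has 28 days (2059 is not a leap year): 501 − 28 = 473 left.
March 2059 has 31 days: 473 − 31 = 442 left.
April 2059 has 30 days: 442 − 30 = 412 left.
May 2059 has 31 days: 412 − 31 = 381 left.
June 2059 has 30 days: 381 − 30 = 351 left.
July 2059 has 31 days: 351 − 31 = 320 left.
August 2059 has 31 days: 320 − 31 = 289 left.
September 2059 has 30 days: 289 − 30 = 259 left.
October 2059 has 31 days: 259 − 31 = 228 left.
November 2059 has 30 days: 228 − 30 = 198 left.
December 2059 has 31 days: 198 − 31 = 167 left.
January 2060 has 31 days: 167 − 31 = 136 left.
February 2060 has 29 days (2060 is a leap year): 136 − 29 = 107 left.
March 2060 has 31 days: 107 − 31 = 76 left.
April 2060 has 30 days: 76 − 30 = 46 left.
May 2060 has 31 days: 46 − 31 = 15 left.
15 days into June 2060 → June 15, 2060.

June 15, 2060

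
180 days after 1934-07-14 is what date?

Adding 180 days from July 14, 1934.
July has 31 days, so 31 − 14 = 17 days remain after July 14, 1934; 180 − 17 = 163 left.
August 1934 has 31 days: 163 − 31 = 132 left.
September 1934 has 30 days: 132 − 30 = 102 left.
October 1934 has 31 days: 102 − 31 = 71 left.
November 1934 has 30 days: 71 − 30 = 41 left.
December 1934 has 31 days: 41 − 31 = 10 left.
10 days into January 1935 → January 10, 1935.

January 10, 1935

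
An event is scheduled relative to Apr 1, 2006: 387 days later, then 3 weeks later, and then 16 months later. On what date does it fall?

September 14, 2008

Adding 387 days from April 1, 2006:
April has 30 days, so 30 − 1 = 29 days remain after April 1, 2006; 387 − 29 = 358 left.
May 2006 has 31 days: 358 − 31 = 327 left.
June 2006 has 30 days: 327 − 30 = 297 left.
July 2006 has 31 days: 297 − 31 = 266 left.
August 2006 has 31 days: 266 − 31 = 235 left.
September 2006 has 30 days: 235 − 30 = 205 left.
October 2006 has 31 days: 205 − 31 = 174 left.
November 2006 has 30 days: 174 − 30 = 144 left.
December 2006 has 31 days: 144 − 31 = 113 left.
January 2007 has 31 days: 113 − 31 = 82 left.
February 2007 has 28 days (2007 is not a leap year): 82 − 28 = 54 left.
March 2007 has 31 days: 54 − 31 = 23 left.
23 days into April 2007 → April 23, 2007.
Counting forward 3 weeks (= 21 days) from April 23, 2007:
April has 30 days, so 30 − 23 = 7 days remain after April 23, 2007; 21 − 7 = 14 left.
14 days into May 2007 → May 14, 2007.
Advancing 16 months from May 14, 2007:
month 5 + 16 = 21, which is month 9 of year 2008 → September 2008.
Day 14 is valid in September, giving September 14, 2008.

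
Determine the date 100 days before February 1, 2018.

Subtracting 100 days from February 1, 2018.
Going back 1 day from February 1, 2018 reaches the end of the previous month; 100 − 1 = 99 left.
January 2018 has 31 days: 99 − 31 = 68 left.
December 2017 has 31 days: 68 − 31 = 37 left.
November 2017 has 30 days: 37 − 30 = 7 left.
October 2017 has 31 days; 31 − 7 = 24 → October 24, 2017.

October 24, 2017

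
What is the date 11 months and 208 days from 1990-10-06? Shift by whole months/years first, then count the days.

Counting forward 11 months and 208 days from October 6, 1990: first the month/year part, then the days.
month 10 + 11 = 21, which is month 9 of year 1991 → September 1991.
Day 6 is valid in September, giving September 6, 1991.
Now add 208 days from September 6, 1991.
September has 30 days, so 30 − 6 = 24 days remain after September 6, 1991; 208 − 24 = 184 left.
October 1991 has 31 days: 184 − 31 = 153 left.
November 1991 has 30 days: 153 − 30 = 123 left.
December 1991 has 31 days: 123 − 31 = 92 left.
January 1992 has 31 days: 92 − 31 = 61 left.
February 1992 has 29 days (1992 is a leap year): 61 − 29 = 32 left.
March 1992 has 31 days: 32 − 31 = 1 left.
1 day into April 1992 → April 1, 1992.

April 1, 1992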